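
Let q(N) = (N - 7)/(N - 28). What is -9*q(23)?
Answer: 144/5 ≈ 28.800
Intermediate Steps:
q(N) = (-7 + N)/(-28 + N)
-9*q(23) = -9*(-7 + 23)/(-28 + 23) = -9*16/(-5) = -(-9)*16/5 = -9*(-16/5) = 144/5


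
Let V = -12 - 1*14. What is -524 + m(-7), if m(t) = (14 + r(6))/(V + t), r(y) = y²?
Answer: -17342/33 ≈ -525.52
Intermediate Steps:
V = -26 (V = -12 - 14 = -26)
m(t) = 50/(-26 + t) (m(t) = (14 + 6²)/(-26 + t) = (14 + 36)/(-26 + t) = 50/(-26 + t))
-524 + m(-7) = -524 + 50/(-26 - 7) = -524 + 50/(-33) = -524 + 50*(-1/33) = -524 - 50/33 = -17342/33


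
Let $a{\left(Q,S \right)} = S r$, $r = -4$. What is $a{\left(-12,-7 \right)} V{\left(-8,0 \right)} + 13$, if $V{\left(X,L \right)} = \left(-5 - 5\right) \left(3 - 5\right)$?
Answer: $573$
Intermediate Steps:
$a{\left(Q,S \right)} = - 4 S$ ($a{\left(Q,S \right)} = S \left(-4\right) = - 4 S$)
$V{\left(X,L \right)} = 20$ ($V{\left(X,L \right)} = \left(-10\right) \left(-2\right) = 20$)
$a{\left(-12,-7 \right)} V{\left(-8,0 \right)} + 13 = \left(-4\right) \left(-7\right) 20 + 13 = 28 \cdot 20 + 13 = 560 + 13 = 573$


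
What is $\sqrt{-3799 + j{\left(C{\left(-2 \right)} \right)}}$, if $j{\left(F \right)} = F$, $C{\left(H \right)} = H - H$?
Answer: $i \sqrt{3799} \approx 61.636 i$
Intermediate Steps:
$C{\left(H \right)} = 0$
$\sqrt{-3799 + j{\left(C{\left(-2 \right)} \right)}} = \sqrt{-3799 + 0} = \sqrt{-3799} = i \sqrt{3799}$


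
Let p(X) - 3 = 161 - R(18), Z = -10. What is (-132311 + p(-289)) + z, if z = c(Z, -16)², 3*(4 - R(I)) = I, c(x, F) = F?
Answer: -131889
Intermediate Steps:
R(I) = 4 - I/3
p(X) = 166 (p(X) = 3 + (161 - (4 - ⅓*18)) = 3 + (161 - (4 - 6)) = 3 + (161 - 1*(-2)) = 3 + (161 + 2) = 3 + 163 = 166)
z = 256 (z = (-16)² = 256)
(-132311 + p(-289)) + z = (-132311 + 166) + 256 = -132145 + 256 = -131889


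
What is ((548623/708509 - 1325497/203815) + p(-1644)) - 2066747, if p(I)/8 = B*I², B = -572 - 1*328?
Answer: -2810371677292357189973/144404761835 ≈ -1.9462e+10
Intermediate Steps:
B = -900 (B = -572 - 328 = -900)
p(I) = -7200*I² (p(I) = 8*(-900*I²) = -7200*I²)
((548623/708509 - 1325497/203815) + p(-1644)) - 2066747 = ((548623/708509 - 1325497/203815) - 7200*(-1644)²) - 2066747 = ((548623*(1/708509) - 1325497*1/203815) - 7200*2702736) - 2066747 = ((548623/708509 - 1325497/203815) - 19459699200) - 2066747 = (-827308957228/144404761835 - 19459699200) - 2066747 = -2810073229184048989228/144404761835 - 2066747 = -2810371677292357189973/144404761835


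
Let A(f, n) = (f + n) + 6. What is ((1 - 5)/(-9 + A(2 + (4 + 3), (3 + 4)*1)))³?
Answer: -64/2197 ≈ -0.029131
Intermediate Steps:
A(f, n) = 6 + f + n
((1 - 5)/(-9 + A(2 + (4 + 3), (3 + 4)*1)))³ = ((1 - 5)/(-9 + (6 + (2 + (4 + 3)) + (3 + 4)*1)))³ = (-4/(-9 + (6 + (2 + 7) + 7*1)))³ = (-4/(-9 + (6 + 9 + 7)))³ = (-4/(-9 + 22))³ = (-4/13)³ = -64/2197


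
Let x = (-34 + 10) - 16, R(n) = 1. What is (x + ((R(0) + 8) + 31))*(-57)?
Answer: 0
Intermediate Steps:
x = -40 (x = -24 - 16 = -40)
(x + ((R(0) + 8) + 31))*(-57) = (-40 + ((1 + 8) + 31))*(-57) = (-40 + (9 + 31))*(-57) = (-40 + 40)*(-57) = 0*(-57) = 0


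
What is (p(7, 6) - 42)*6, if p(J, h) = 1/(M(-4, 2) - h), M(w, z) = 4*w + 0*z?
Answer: -2775/11 ≈ -252.27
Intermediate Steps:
M(w, z) = 4*w (M(w, z) = 4*w + 0 = 4*w)
p(J, h) = 1/(-16 - h) (p(J, h) = 1/(4*(-4) - h) = 1/(-16 - h))
(p(7, 6) - 42)*6 = (-1/(16 + 6) - 42)*6 = (-1/22 - 42)*6 = -925/22*6 = -2775/11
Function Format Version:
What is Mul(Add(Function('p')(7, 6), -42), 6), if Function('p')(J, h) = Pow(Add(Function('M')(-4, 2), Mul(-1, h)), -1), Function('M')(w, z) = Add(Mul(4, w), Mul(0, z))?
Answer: Rational(-2775, 11) ≈ -252.27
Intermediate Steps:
Function('M')(w, z) = Mul(4, w) (Function('M')(w, z) = Add(Mul(4, w), 0) = Mul(4, w))
Function('p')(J, h) = Pow(Add(-16, Mul(-1, h)), -1) (Function('p')(J, h) = Pow(Add(Mul(4, -4), Mul(-1, h)), -1) = Pow(Add(-16, Mul(-1, h)), -1))
Mul(Add(Function('p')(7, 6), -42), 6) = Mul(Add(Mul(-1, Pow(Add(16, 6), -1)), -42), 6) = Mul(Add(Mul(-1, Pow(22, -1)), -42), 6) = Mul(Add(Mul(-1, Rational(1, 22)), -42), 6) = Mul(Add(Rational(-1, 22), -42), 6) = Mul(Rational(-925, 22), 6) = Rational(-2775, 11)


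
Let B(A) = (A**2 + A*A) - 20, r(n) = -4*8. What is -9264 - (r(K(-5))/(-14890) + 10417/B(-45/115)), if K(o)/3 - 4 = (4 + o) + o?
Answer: -677508262443/77562010 ≈ -8735.0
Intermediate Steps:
K(o) = 24 + 6*o (K(o) = 12 + 3*((4 + o) + o) = 12 + 3*(4 + 2*o) = 12 + (12 + 6*o) = 24 + 6*o)
r(n) = -32
B(A) = -20 + 2*A**2 (B(A) = (A**2 + A**2) - 20 = 2*A**2 - 20 = -20 + 2*A**2)
-9264 - (r(K(-5))/(-14890) + 10417/B(-45/115)) = -9264 - (-32/(-14890) + 10417/(-20 + 2*(-45/115)**2)) = -9264 - (-32*(-1/14890) + 10417/(-20 + 2*(-45*1/115)**2)) = -9264 - (16/7445 + 10417/(-20 + 2*(-9/23)**2)) = -9264 - (16/7445 + 10417/(-20 + 2*(81/529))) = -9264 - (16/7445 + 10417/(-20 + 162/529)) = -9264 - (16/7445 + 10417/(-10418/529)) = -9264 - (16/7445 + 10417*(-529/10418)) = -9264 - (16/7445 - 5510593/10418) = -9264 - 1*(-41026198197/77562010) = -9264 + 41026198197/77562010 = -677508262443/77562010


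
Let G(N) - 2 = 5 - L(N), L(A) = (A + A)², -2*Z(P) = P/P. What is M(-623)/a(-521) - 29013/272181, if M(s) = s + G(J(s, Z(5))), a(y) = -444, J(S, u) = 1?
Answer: 12989204/10070697 ≈ 1.2898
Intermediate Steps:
Z(P) = -½ (Z(P) = -P/(2*P) = -½*1 = -½)
L(A) = 4*A² (L(A) = (2*A)² = 4*A²)
G(N) = 7 - 4*N² (G(N) = 2 + (5 - 4*N²) = 7 - 4*N²)
M(s) = 3 + s (M(s) = s + (7 - 4*1²) = s + (7 - 4*1) = s + (7 - 4) = s + 3 = 3 + s)
M(-623)/a(-521) - 29013/272181 = (3 - 623)/(-444) - 29013/272181 = -620*(-1/444) - 29013*1/272181 = 155/111 - 9671/90727 = 12989204/10070697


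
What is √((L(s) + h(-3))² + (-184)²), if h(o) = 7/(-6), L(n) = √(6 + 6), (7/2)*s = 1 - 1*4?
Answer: √(1219297 - 168*√3)/6 ≈ 184.01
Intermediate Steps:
s = -6/7 (s = 2*(1 - 1*4)/7 = 2*(1 - 4)/7 = (2/7)*(-3) = -6/7 ≈ -0.85714)
L(n) = 2*√3 (L(n) = √12 = 2*√3)
h(o) = -7/6 (h(o) = 7*(-⅙) = -7/6)
√((L(s) + h(-3))² + (-184)²) = √((2*√3 - 7/6)² + (-184)²) = √((-7/6 + 2*√3)² + 33856) = √(33856 + (-7/6 + 2*√3)²)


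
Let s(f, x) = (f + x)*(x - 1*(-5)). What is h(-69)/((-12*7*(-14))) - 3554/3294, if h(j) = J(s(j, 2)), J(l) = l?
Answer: -136295/92232 ≈ -1.4777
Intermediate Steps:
s(f, x) = (5 + x)*(f + x) (s(f, x) = (f + x)*(x + 5) = (f + x)*(5 + x) = (5 + x)*(f + x))
h(j) = 14 + 7*j (h(j) = 2² + 5*j + 5*2 + j*2 = 4 + 5*j + 10 + 2*j = 14 + 7*j)
h(-69)/((-12*7*(-14))) - 3554/3294 = (14 + 7*(-69))/((-12*7*(-14))) - 3554/3294 = (14 - 483)/((-84*(-14))) - 3554*1/3294 = -469/1176 - 1777/1647 = -469*1/1176 - 1777/1647 = -67/168 - 1777/1647 = -136295/92232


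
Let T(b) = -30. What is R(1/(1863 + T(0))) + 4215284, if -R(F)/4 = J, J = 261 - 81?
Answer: 4214564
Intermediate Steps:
J = 180
R(F) = -720 (R(F) = -4*180 = -720)
R(1/(1863 + T(0))) + 4215284 = -720 + 4215284 = 4214564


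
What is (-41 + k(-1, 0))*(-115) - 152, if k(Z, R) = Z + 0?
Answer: 4678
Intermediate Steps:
k(Z, R) = Z
(-41 + k(-1, 0))*(-115) - 152 = (-41 - 1)*(-115) - 152 = -42*(-115) - 152 = 4830 - 152 = 4678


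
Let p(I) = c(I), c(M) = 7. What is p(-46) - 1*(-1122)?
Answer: 1129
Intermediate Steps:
p(I) = 7
p(-46) - 1*(-1122) = 7 - 1*(-1122) = 7 + 1122 = 1129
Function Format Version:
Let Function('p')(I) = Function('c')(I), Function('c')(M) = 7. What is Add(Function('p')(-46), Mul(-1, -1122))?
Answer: 1129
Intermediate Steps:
Function('p')(I) = 7
Add(Function('p')(-46), Mul(-1, -1122)) = Add(7, Mul(-1, -1122)) = Add(7, 1122) = 1129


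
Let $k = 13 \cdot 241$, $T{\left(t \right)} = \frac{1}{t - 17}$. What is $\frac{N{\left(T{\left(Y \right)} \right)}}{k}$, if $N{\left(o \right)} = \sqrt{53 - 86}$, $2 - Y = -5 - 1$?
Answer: $\frac{i \sqrt{33}}{3133} \approx 0.0018336 i$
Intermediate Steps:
$Y = 8$ ($Y = 2 - \left(-5 - 1\right) = 2 - -6 = 2 + 6 = 8$)
$T{\left(t \right)} = \frac{1}{-17 + t}$
$N{\left(o \right)} = i \sqrt{33}$ ($N{\left(o \right)} = \sqrt{-33} = i \sqrt{33}$)
$k = 3133$
$\frac{N{\left(T{\left(Y \right)} \right)}}{k} = \frac{i \sqrt{33}}{3133}$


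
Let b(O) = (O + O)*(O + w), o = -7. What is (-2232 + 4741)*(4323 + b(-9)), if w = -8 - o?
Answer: 11298027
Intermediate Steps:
w = -1 (w = -8 - 1*(-7) = -8 + 7 = -1)
b(O) = 2*O*(-1 + O) (b(O) = (O + O)*(O - 1) = (2*O)*(-1 + O) = 2*O*(-1 + O))
(-2232 + 4741)*(4323 + b(-9)) = (-2232 + 4741)*(4323 + 2*(-9)*(-1 - 9)) = 2509*(4323 + 2*(-9)*(-10)) = 2509*(4323 + 180) = 2509*4503 = 11298027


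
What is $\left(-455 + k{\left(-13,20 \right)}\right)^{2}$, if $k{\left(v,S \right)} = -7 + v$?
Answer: $225625$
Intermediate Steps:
$\left(-455 + k{\left(-13,20 \right)}\right)^{2} = \left(-455 - 20\right)^{2} = \left(-475\right)^{2} = 225625$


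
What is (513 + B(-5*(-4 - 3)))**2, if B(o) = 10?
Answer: 273529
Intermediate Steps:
(513 + B(-5*(-4 - 3)))**2 = (513 + 10)**2 = 523**2 = 273529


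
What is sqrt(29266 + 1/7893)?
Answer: sqrt(202583964703)/2631 ≈ 171.07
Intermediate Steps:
sqrt(29266 + 1/7893) = sqrt(230996539/7893) = sqrt(202583964703)/2631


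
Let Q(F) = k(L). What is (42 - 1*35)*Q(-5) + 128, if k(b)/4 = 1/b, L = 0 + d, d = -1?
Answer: 100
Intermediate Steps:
L = -1 (L = 0 - 1 = -1)
k(b) = 4/b (k(b) = 4*(1/b) = 4/b)
Q(F) = -4 (Q(F) = 4/(-1) = 4*(-1) = -4)
(42 - 1*35)*Q(-5) + 128 = (42 - 1*35)*(-4) + 128 = (42 - 35)*(-4) + 128 = 7*(-4) + 128 = -28 + 128 = 100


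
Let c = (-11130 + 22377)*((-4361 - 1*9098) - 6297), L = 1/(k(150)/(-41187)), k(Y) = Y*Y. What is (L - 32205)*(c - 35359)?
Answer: 53680193153060839/7500 ≈ 7.1574e+12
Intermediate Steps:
k(Y) = Y**2
L = -13729/7500 (L = 1/(150**2/(-41187)) = 1/(22500*(-1/41187)) = 1/(-7500/13729) = -13729/7500 ≈ -1.8305)
c = -222195732 (c = 11247*((-4361 - 9098) - 6297) = 11247*(-13459 - 6297) = 11247*(-19756) = -222195732)
(L - 32205)*(c - 35359) = (-13729/7500 - 32205)*(-222195732 - 35359) = -241551229/7500*(-222231091) = 53680193153060839/7500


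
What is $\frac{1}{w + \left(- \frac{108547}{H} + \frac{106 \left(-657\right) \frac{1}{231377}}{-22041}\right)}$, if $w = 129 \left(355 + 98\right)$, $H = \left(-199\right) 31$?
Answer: $\frac{112761812327}{6591446135551062} \approx 1.7107 \cdot 10^{-5}$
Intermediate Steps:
$H = -6169$
$w = 58437$ ($w = 129 \cdot 453 = 58437$)
$\frac{1}{w + \left(- \frac{108547}{H} + \frac{106 \left(-657\right) \frac{1}{231377}}{-22041}\right)} = \frac{1}{58437 + \left(- \frac{108547}{-6169} + \frac{106 \left(-657\right) \frac{1}{231377}}{-22041}\right)} = \frac{1}{58437 + \left(\left(-108547\right) \left(- \frac{1}{6169}\right) + \left(-69642\right) \frac{1}{231377} \left(- \frac{1}{22041}\right)\right)} = \frac{1}{58437 + \left(\frac{108547}{6169} - - \frac{7738}{566642273}\right)} = \frac{1}{58437 + \left(\frac{108547}{6169} + \frac{7738}{566642273}\right)} = \frac{1}{58437 + \frac{1984108598163}{112761812327}} = \frac{1}{\frac{6591446135551062}{112761812327}} = \frac{112761812327}{6591446135551062}$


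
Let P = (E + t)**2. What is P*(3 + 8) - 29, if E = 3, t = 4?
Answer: 510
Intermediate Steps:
P = 49 (P = (3 + 4)**2 = 7**2 = 49)
P*(3 + 8) - 29 = 49*(3 + 8) - 29 = 49*11 - 29 = 539 - 29 = 510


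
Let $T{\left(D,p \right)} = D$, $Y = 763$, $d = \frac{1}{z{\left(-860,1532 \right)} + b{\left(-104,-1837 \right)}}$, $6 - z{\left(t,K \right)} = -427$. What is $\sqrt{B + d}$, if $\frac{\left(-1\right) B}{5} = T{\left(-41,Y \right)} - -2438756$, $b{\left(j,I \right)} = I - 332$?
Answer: $\frac{i \sqrt{9186932051234}}{868} \approx 3491.9 i$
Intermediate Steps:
$z{\left(t,K \right)} = 433$ ($z{\left(t,K \right)} = 6 - -427 = 6 + 427 = 433$)
$b{\left(j,I \right)} = -332 + I$
$d = - \frac{1}{1736}$ ($d = \frac{1}{433 - 2169} = \frac{1}{-1736} = - \frac{1}{1736} \approx -0.00057604$)
$B = -12193575$ ($B = - 5 \left(-41 - -2438756\right) = - 5 \left(-41 + 2438756\right) = \left(-5\right) 2438715 = -12193575$)
$\sqrt{B + d} = \sqrt{-12193575 - \frac{1}{1736}} = \sqrt{- \frac{21168046201}{1736}} = \frac{i \sqrt{9186932051234}}{868}$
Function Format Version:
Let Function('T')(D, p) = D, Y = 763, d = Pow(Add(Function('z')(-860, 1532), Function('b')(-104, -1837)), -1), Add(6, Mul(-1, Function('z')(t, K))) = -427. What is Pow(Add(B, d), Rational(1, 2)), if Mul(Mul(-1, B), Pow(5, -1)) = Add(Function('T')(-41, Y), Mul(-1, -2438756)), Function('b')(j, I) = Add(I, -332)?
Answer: Mul(Rational(1, 868), I, Pow(9186932051234, Rational(1, 2))) ≈ Mul(3491.9, I)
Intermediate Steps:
Function('z')(t, K) = 433 (Function('z')(t, K) = Add(6, Mul(-1, -427)) = Add(6, 427) = 433)
Function('b')(j, I) = Add(-332, I)
d = Rational(-1, 1736) (d = Pow(Add(433, Add(-332, -1837)), -1) = Pow(Add(433, -2169), -1) = Pow(-1736, -1) = Rational(-1, 1736) ≈ -0.00057604)
B = -12193575 (B = Mul(-5, Add(-41, Mul(-1, -2438756))) = Mul(-5, Add(-41, 2438756)) = Mul(-5, 2438715) = -12193575)
Pow(Add(B, d), Rational(1, 2)) = Pow(Add(-12193575, Rational(-1, 1736)), Rational(1, 2)) = Pow(Rational(-21168046201, 1736), Rational(1, 2)) = Mul(Rational(1, 868), I, Pow(9186932051234, Rational(1, 2)))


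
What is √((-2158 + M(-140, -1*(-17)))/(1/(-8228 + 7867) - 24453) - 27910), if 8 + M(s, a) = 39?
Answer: I*√2174889922309964662/8827534 ≈ 167.06*I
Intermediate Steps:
M(s, a) = 31 (M(s, a) = -8 + 39 = 31)
√((-2158 + M(-140, -1*(-17)))/(1/(-8228 + 7867) - 24453) - 27910) = √((-2158 + 31)/(1/(-8228 + 7867) - 24453) - 27910) = √(-2127/(1/(-361) - 24453) - 27910) = √(-2127/(-1/361 - 24453) - 27910) = √(-2127/(-8827534/361) - 27910) = √(-2127*(-361/8827534) - 27910) = √(767847/8827534 - 27910) = √(-246375706093/8827534) = I*√2174889922309964662/8827534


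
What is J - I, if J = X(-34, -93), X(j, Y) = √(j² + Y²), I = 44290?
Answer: -44290 + √9805 ≈ -44191.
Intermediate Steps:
X(j, Y) = √(Y² + j²)
J = √9805 (J = √((-93)² + (-34)²) = √(8649 + 1156) = √9805 ≈ 99.020)
J - I = √9805 - 1*44290 = √9805 - 44290 = -44290 + √9805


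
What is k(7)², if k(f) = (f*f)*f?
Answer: 117649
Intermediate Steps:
k(f) = f³ (k(f) = f²*f = f³)
k(7)² = (7³)² = 343² = 117649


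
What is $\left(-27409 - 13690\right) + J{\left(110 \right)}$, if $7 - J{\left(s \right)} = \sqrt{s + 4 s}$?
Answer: $-41092 - 5 \sqrt{22} \approx -41115.0$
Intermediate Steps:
$J{\left(s \right)} = 7 - \sqrt{5} \sqrt{s}$ ($J{\left(s \right)} = 7 - \sqrt{s + 4 s} = 7 - \sqrt{5 s} = 7 - \sqrt{5} \sqrt{s}$)
$\left(-27409 - 13690\right) + J{\left(110 \right)} = \left(-27409 - 13690\right) + \left(7 - \sqrt{5} \sqrt{110}\right) = -41099 + \left(7 - 5 \sqrt{22}\right) = -41092 - 5 \sqrt{22}$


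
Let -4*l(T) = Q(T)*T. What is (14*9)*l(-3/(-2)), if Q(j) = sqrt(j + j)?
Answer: -189*sqrt(3)/4 ≈ -81.839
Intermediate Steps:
Q(j) = sqrt(2)*sqrt(j) (Q(j) = sqrt(2*j) = sqrt(2)*sqrt(j))
l(T) = -sqrt(2)*T**(3/2)/4 (l(T) = -sqrt(2)*sqrt(T)*T/4 = -sqrt(2)*T**(3/2)/4)
(14*9)*l(-3/(-2)) = (14*9)*(-sqrt(2)*(-3/(-2))**(3/2)/4) = 126*(-sqrt(2)*(-3*(-1/2))**(3/2)/4) = 126*(-sqrt(2)*(3/2)**(3/2)/4) = 126*(-sqrt(2)*3*sqrt(6)/4/4) = 126*(-3*sqrt(3)/8) = -189*sqrt(3)/4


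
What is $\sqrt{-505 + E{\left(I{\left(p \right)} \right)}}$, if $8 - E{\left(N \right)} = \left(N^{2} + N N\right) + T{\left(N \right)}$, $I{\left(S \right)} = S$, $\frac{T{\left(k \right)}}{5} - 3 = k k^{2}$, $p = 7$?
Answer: $5 i \sqrt{93} \approx 48.218 i$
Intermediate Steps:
$T{\left(k \right)} = 15 + 5 k^{3}$ ($T{\left(k \right)} = 15 + 5 k k^{2} = 15 + 5 k^{3}$)
$E{\left(N \right)} = -7 - 5 N^{3} - 2 N^{2}$ ($E{\left(N \right)} = 8 - \left(\left(N^{2} + N N\right) + \left(15 + 5 N^{3}\right)\right) = 8 - \left(\left(N^{2} + N^{2}\right) + \left(15 + 5 N^{3}\right)\right) = 8 - \left(2 N^{2} + \left(15 + 5 N^{3}\right)\right) = 8 - \left(15 + 2 N^{2} + 5 N^{3}\right) = -7 - 5 N^{3} - 2 N^{2}$)
$\sqrt{-505 + E{\left(I{\left(p \right)} \right)}} = \sqrt{-505 - \left(7 + 98 + 1715\right)} = \sqrt{-505 - 1820} = \sqrt{-2325} = 5 i \sqrt{93}$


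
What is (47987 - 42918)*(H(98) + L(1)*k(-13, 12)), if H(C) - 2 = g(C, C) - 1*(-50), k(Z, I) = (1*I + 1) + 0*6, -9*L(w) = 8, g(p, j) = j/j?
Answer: 1890737/9 ≈ 2.1008e+5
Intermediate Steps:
g(p, j) = 1
L(w) = -8/9 (L(w) = -⅑*8 = -8/9)
k(Z, I) = 1 + I (k(Z, I) = (I + 1) + 0 = (1 + I) + 0 = 1 + I)
H(C) = 53 (H(C) = 2 + (1 - 1*(-50)) = 2 + (1 + 50) = 2 + 51 = 53)
(47987 - 42918)*(H(98) + L(1)*k(-13, 12)) = (47987 - 42918)*(53 - 8*(1 + 12)/9) = 5069*(53 - 8/9*13) = 5069*(53 - 104/9) = 5069*(373/9) = 1890737/9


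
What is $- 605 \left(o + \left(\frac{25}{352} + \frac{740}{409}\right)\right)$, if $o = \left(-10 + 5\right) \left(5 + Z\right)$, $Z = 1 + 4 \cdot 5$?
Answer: $\frac{1014482425}{13088} \approx 77512.0$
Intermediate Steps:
$Z = 21$ ($Z = 1 + 20 = 21$)
$o = -130$ ($o = \left(-10 + 5\right) \left(5 + 21\right) = \left(-5\right) 26 = -130$)
$- 605 \left(o + \left(\frac{25}{352} + \frac{740}{409}\right)\right) = - 605 \left(-130 + \left(\frac{25}{352} + \frac{740}{409}\right)\right) = - 605 \left(-130 + \frac{270705}{143968}\right) = \left(-605\right) \left(- \frac{18445135}{143968}\right) = \frac{1014482425}{13088}$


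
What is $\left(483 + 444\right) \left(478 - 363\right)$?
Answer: $106605$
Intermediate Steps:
$\left(483 + 444\right) \left(478 - 363\right) = 927 \cdot 115 = 106605$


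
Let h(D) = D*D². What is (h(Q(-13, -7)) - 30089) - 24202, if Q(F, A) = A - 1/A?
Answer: -18732405/343 ≈ -54613.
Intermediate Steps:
h(D) = D³
(h(Q(-13, -7)) - 30089) - 24202 = ((-7 - 1/(-7))³ - 30089) - 24202 = ((-7 - 1*(-⅐))³ - 30089) - 24202 = ((-7 + ⅐)³ - 30089) - 24202 = ((-48/7)³ - 30089) - 24202 = (-110592/343 - 30089) - 24202 = -10431119/343 - 24202 = -18732405/343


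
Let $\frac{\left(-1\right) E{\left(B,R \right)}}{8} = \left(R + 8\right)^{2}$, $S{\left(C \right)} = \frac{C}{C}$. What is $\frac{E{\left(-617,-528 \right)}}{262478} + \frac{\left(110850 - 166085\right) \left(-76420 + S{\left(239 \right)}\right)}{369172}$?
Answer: $\frac{553560977307935}{48449764108} \approx 11425.0$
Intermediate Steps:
$S{\left(C \right)} = 1$
$E{\left(B,R \right)} = - 8 \left(8 + R\right)^{2}$ ($E{\left(B,R \right)} = - 8 \left(R + 8\right)^{2} = - 8 \left(8 + R\right)^{2}$)
$\frac{E{\left(-617,-528 \right)}}{262478} + \frac{\left(110850 - 166085\right) \left(-76420 + S{\left(239 \right)}\right)}{369172} = \frac{\left(-8\right) \left(8 - 528\right)^{2}}{262478} + \frac{\left(110850 - 166085\right) \left(-76420 + 1\right)}{369172} = - 8 \left(-520\right)^{2} \cdot \frac{1}{262478} + \left(-55235\right) \left(-76419\right) \frac{1}{369172} = \left(-8\right) 270400 \cdot \frac{1}{262478} + 4221003465 \cdot \frac{1}{369172} = \left(-2163200\right) \frac{1}{262478} + \frac{4221003465}{369172} = - \frac{1081600}{131239} + \frac{4221003465}{369172} = \frac{553560977307935}{48449764108}$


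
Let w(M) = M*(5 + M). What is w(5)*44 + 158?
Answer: 2358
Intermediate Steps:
w(5)*44 + 158 = (5*(5 + 5))*44 + 158 = (5*10)*44 + 158 = 50*44 + 158 = 2200 + 158 = 2358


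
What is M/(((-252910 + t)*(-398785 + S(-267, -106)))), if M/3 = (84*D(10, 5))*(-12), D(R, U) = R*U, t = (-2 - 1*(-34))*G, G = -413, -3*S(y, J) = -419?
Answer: -2025/1420846714 ≈ -1.4252e-6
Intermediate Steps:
S(y, J) = 419/3 (S(y, J) = -⅓*(-419) = 419/3)
t = -13216 (t = (-2 - 1*(-34))*(-413) = (-2 + 34)*(-413) = 32*(-413) = -13216)
M = -151200 (M = 3*((84*(10*5))*(-12)) = 3*((84*50)*(-12)) = 3*(4200*(-12)) = 3*(-50400) = -151200)
M/(((-252910 + t)*(-398785 + S(-267, -106)))) = -151200*1/((-398785 + 419/3)*(-252910 - 13216)) = -151200/((-266126*(-1195936/3))) = -151200/318269663936/3 = -151200*3/318269663936 = -2025/1420846714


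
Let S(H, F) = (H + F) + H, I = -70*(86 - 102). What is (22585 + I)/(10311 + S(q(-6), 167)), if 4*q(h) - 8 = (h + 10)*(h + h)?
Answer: 23705/10458 ≈ 2.2667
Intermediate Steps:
I = 1120 (I = -70*(-16) = 1120)
q(h) = 2 + h*(10 + h)/2 (q(h) = 2 + ((h + 10)*(h + h))/4 = 2 + ((10 + h)*(2*h))/4 = 2 + (2*h*(10 + h))/4 = 2 + h*(10 + h)/2)
S(H, F) = F + 2*H (S(H, F) = (F + H) + H = F + 2*H)
(22585 + I)/(10311 + S(q(-6), 167)) = (22585 + 1120)/(10311 + (167 + 2*(2 + (½)*(-6)² + 5*(-6)))) = 23705/(10311 + (167 + 2*(2 + (½)*36 - 30))) = 23705/(10311 + (167 + 2*(2 + 18 - 30))) = 23705/(10311 + (167 + 2*(-10))) = 23705/(10311 + (167 - 20)) = 23705/(10311 + 147) = 23705/10458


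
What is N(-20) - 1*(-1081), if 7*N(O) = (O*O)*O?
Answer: -433/7 ≈ -61.857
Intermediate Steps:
N(O) = O**3/7 (N(O) = ((O*O)*O)/7 = (O**2*O)/7 = O**3/7)
N(-20) - 1*(-1081) = (1/7)*(-20)**3 - 1*(-1081) = (1/7)*(-8000) + 1081 = -8000/7 + 1081 = -433/7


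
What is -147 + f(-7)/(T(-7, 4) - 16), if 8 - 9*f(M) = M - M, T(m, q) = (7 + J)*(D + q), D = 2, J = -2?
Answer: -9257/63 ≈ -146.94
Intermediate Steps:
T(m, q) = 10 + 5*q (T(m, q) = (7 - 2)*(2 + q) = 5*(2 + q) = 10 + 5*q)
f(M) = 8/9 (f(M) = 8/9 - (M - M)/9 = 8/9 - ⅑*0 = 8/9 + 0 = 8/9)
-147 + f(-7)/(T(-7, 4) - 16) = -147 + 8/(9*((10 + 5*4) - 16)) = -147 + 8/(9*((10 + 20) - 16)) = -147 + 8/(9*(30 - 16)) = -147 + (8/9)/14 = -147 + (8/9)*(1/14) = -147 + 4/63 = -9257/63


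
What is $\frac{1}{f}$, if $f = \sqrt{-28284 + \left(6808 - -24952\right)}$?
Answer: $\frac{\sqrt{869}}{1738} \approx 0.016961$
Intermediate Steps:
$f = 2 \sqrt{869}$ ($f = \sqrt{-28284 + \left(6808 + 24952\right)} = \sqrt{-28284 + 31760} = \sqrt{3476} = 2 \sqrt{869} \approx 58.958$)
$\frac{1}{f} = \frac{1}{2 \sqrt{869}} = \frac{\sqrt{869}}{1738}$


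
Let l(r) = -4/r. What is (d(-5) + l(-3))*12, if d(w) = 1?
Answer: 28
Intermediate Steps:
(d(-5) + l(-3))*12 = (1 - 4/(-3))*12 = (1 - 4*(-1/3))*12 = (1 + 4/3)*12 = (7/3)*12 = 28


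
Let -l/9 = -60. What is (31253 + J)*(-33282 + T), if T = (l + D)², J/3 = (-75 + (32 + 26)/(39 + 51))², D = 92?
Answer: 11823271097722/675 ≈ 1.7516e+10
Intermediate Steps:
l = 540 (l = -9*(-60) = 540)
J = 11195716/675 (J = 3*(-75 + (32 + 26)/(39 + 51))² = 3*(-75 + 58/90)² = 3*(-75 + 58*(1/90))² = 3*(-75 + 29/45)² = 3*(-3346/45)² = 3*(11195716/2025) = 11195716/675 ≈ 16586.)
T = 399424 (T = (540 + 92)² = 632² = 399424)
(31253 + J)*(-33282 + T) = (31253 + 11195716/675)*(-33282 + 399424) = (32291491/675)*366142 = 11823271097722/675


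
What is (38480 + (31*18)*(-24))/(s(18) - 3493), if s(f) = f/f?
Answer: -6272/873 ≈ -7.1844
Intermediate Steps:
s(f) = 1
(38480 + (31*18)*(-24))/(s(18) - 3493) = (38480 + (31*18)*(-24))/(1 - 3493) = (38480 + 558*(-24))/(-3492) = (38480 - 13392)*(-1/3492) = 25088*(-1/3492) = -6272/873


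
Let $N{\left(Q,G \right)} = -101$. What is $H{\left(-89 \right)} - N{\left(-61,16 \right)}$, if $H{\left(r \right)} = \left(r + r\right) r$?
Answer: $15943$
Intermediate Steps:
$H{\left(r \right)} = 2 r^{2}$ ($H{\left(r \right)} = 2 r r = 2 r^{2}$)
$H{\left(-89 \right)} - N{\left(-61,16 \right)} = 2 \left(-89\right)^{2} - -101 = 2 \cdot 7921 + 101 = 15842 + 101 = 15943$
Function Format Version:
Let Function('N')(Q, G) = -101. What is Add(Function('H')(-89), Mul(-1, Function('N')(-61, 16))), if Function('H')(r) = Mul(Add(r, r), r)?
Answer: 15943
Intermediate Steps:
Function('H')(r) = Mul(2, Pow(r, 2)) (Function('H')(r) = Mul(Mul(2, r), r) = Mul(2, Pow(r, 2)))
Add(Function('H')(-89), Mul(-1, Function('N')(-61, 16))) = Add(Mul(2, Pow(-89, 2)), Mul(-1, -101)) = Add(Mul(2, 7921), 101) = Add(15842, 101) = 15943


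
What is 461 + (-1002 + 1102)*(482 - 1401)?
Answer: -91439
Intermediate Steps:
461 + (-1002 + 1102)*(482 - 1401) = 461 + 100*(-919) = 461 - 91900 = -91439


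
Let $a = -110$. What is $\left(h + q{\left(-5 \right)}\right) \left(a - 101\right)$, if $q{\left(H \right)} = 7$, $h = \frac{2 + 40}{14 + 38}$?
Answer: $- \frac{42833}{26} \approx -1647.4$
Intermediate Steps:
$h = \frac{21}{26}$ ($h = \frac{42}{52} = 42 \cdot \frac{1}{52} = \frac{21}{26} \approx 0.80769$)
$\left(h + q{\left(-5 \right)}\right) \left(a - 101\right) = \left(\frac{21}{26} + 7\right) \left(-110 - 101\right) = \frac{203}{26} \left(-211\right) = - \frac{42833}{26}$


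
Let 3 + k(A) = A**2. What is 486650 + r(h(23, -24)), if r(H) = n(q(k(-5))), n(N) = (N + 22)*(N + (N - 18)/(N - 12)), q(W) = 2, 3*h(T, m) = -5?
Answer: 2433682/5 ≈ 4.8674e+5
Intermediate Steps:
h(T, m) = -5/3 (h(T, m) = (1/3)*(-5) = -5/3)
k(A) = -3 + A**2
n(N) = (22 + N)*(N + (-18 + N)/(-12 + N))
r(H) = 432/5 (r(H) = (-396 + 2**3 - 260*2 + 11*2**2)/(-12 + 2) = (-396 + 8 - 520 + 11*4)/(-10) = -(-396 + 8 - 520 + 44)/10 = -1/10*(-864) = 432/5)
486650 + r(h(23, -24)) = 486650 + 432/5 = 2433682/5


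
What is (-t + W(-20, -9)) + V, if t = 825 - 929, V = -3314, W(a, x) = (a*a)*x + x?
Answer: -6819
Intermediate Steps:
W(a, x) = x + x*a² (W(a, x) = a²*x + x = x*a² + x = x + x*a²)
t = -104
(-t + W(-20, -9)) + V = (-1*(-104) - 9*(1 + (-20)²)) - 3314 = (104 - 9*(1 + 400)) - 3314 = (104 - 9*401) - 3314 = (104 - 3609) - 3314 = -3505 - 3314 = -6819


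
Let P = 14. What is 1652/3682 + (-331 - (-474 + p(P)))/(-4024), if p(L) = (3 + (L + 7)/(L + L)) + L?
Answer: 1767565/4233248 ≈ 0.41754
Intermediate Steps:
p(L) = 3 + L + (7 + L)/(2*L) (p(L) = (3 + (7 + L)/((2*L))) + L = (3 + (7 + L)*(1/(2*L))) + L = (3 + (7 + L)/(2*L)) + L = 3 + L + (7 + L)/(2*L))
1652/3682 + (-331 - (-474 + p(P)))/(-4024) = 1652/3682 + (-331 - (-474 + (7/2 + 14 + (7/2)/14)))/(-4024) = 1652*(1/3682) + (-331 - (-474 + (7/2 + 14 + (7/2)*(1/14))))*(-1/4024) = 118/263 + (-331 - (-474 + (7/2 + 14 + 1/4)))*(-1/4024) = 118/263 + (-331 - (-474 + 71/4))*(-1/4024) = 118/263 + (-331 - 1*(-1825/4))*(-1/4024) = 118/263 + (-331 + 1825/4)*(-1/4024) = 118/263 + (501/4)*(-1/4024) = 118/263 - 501/16096 = 1767565/4233248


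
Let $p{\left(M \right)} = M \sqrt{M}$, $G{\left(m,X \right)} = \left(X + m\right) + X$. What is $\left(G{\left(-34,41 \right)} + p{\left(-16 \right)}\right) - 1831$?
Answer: $-1783 - 64 i \approx -1783.0 - 64.0 i$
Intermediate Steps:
$G{\left(m,X \right)} = m + 2 X$
$p{\left(M \right)} = M^{\frac{3}{2}}$
$\left(G{\left(-34,41 \right)} + p{\left(-16 \right)}\right) - 1831 = \left(\left(-34 + 2 \cdot 41\right) + \left(-16\right)^{\frac{3}{2}}\right) - 1831 = \left(\left(-34 + 82\right) - 64 i\right) - 1831 = \left(48 - 64 i\right) - 1831 = -1783 - 64 i$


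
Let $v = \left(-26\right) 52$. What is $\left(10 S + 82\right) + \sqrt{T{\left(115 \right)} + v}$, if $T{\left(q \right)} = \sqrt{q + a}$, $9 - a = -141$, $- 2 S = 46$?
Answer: $-148 + i \sqrt{1352 - \sqrt{265}} \approx -148.0 + 36.548 i$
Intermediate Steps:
$S = -23$ ($S = \left(- \frac{1}{2}\right) 46 = -23$)
$a = 150$ ($a = 9 - -141 = 9 + 141 = 150$)
$T{\left(q \right)} = \sqrt{150 + q}$ ($T{\left(q \right)} = \sqrt{q + 150} = \sqrt{150 + q}$)
$v = -1352$
$\left(10 S + 82\right) + \sqrt{T{\left(115 \right)} + v} = \left(10 \left(-23\right) + 82\right) + \sqrt{\sqrt{150 + 115} - 1352} = \left(-230 + 82\right) + \sqrt{\sqrt{265} - 1352} = -148 + \sqrt{-1352 + \sqrt{265}}$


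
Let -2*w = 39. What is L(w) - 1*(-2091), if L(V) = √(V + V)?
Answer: 2091 + I*√39 ≈ 2091.0 + 6.245*I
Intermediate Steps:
w = -39/2 (w = -½*39 = -39/2 ≈ -19.500)
L(V) = √2*√V (L(V) = √(2*V) = √2*√V)
L(w) - 1*(-2091) = √2*√(-39/2) - 1*(-2091) = √2*(I*√78/2) + 2091 = I*√39 + 2091 = 2091 + I*√39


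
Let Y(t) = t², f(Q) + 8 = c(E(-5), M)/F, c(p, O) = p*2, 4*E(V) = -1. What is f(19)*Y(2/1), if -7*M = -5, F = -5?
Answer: -158/5 ≈ -31.600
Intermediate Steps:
M = 5/7 (M = -⅐*(-5) = 5/7 ≈ 0.71429)
E(V) = -¼ (E(V) = (¼)*(-1) = -¼)
c(p, O) = 2*p
f(Q) = -79/10 (f(Q) = -8 + (2*(-¼))/(-5) = -8 - ½*(-⅕) = -8 + ⅒ = -79/10)
f(19)*Y(2/1) = -79*(2/1)²/10 = -79*(2*1)²/10 = -79/10*2² = -79/10*4 = -158/5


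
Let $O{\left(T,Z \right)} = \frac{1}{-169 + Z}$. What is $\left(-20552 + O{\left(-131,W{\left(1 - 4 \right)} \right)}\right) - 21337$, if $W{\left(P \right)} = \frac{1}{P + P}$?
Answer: $- \frac{42517341}{1015} \approx -41889.0$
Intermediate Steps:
$W{\left(P \right)} = \frac{1}{2 P}$
$\left(-20552 + O{\left(-131,W{\left(1 - 4 \right)} \right)}\right) - 21337 = \left(-20552 + \frac{1}{-169 + \frac{1}{2 \left(1 - 4\right)}}\right) - 21337 = \left(-20552 + \frac{1}{-169 + \frac{1}{2 \left(-3\right)}}\right) - 21337 = \left(-20552 + \frac{1}{-169 + \frac{1}{2} \left(- \frac{1}{3}\right)}\right) - 21337 = \left(-20552 + \frac{1}{-169 - \frac{1}{6}}\right) - 21337 = \left(-20552 + \frac{1}{- \frac{1015}{6}}\right) - 21337 = \left(-20552 - \frac{6}{1015}\right) - 21337 = - \frac{20860286}{1015} - 21337 = - \frac{42517341}{1015}$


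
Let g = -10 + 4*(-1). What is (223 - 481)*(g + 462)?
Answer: -115584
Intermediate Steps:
g = -14 (g = -10 - 4 = -14)
(223 - 481)*(g + 462) = (223 - 481)*(-14 + 462) = -258*448 = -115584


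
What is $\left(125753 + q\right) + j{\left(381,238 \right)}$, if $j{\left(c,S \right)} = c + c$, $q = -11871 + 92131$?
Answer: $206775$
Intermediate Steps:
$q = 80260$
$j{\left(c,S \right)} = 2 c$
$\left(125753 + q\right) + j{\left(381,238 \right)} = \left(125753 + 80260\right) + 2 \cdot 381 = 206013 + 762 = 206775$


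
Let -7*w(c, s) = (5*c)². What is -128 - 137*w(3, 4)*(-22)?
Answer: -679046/7 ≈ -97007.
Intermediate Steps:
w(c, s) = -25*c²/7
-128 - 137*w(3, 4)*(-22) = -128 - 137*(-25/7*3²)*(-22) = -128 - 137*(-25/7*9)*(-22) = -128 - (-30825)*(-22)/7 = -128 - 137*4950/7 = -128 - 678150/7 = -679046/7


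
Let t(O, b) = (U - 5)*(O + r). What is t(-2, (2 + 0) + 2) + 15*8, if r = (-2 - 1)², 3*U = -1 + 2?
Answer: 262/3 ≈ 87.333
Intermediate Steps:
U = ⅓ (U = (-1 + 2)/3 = (⅓)*1 = ⅓ ≈ 0.33333)
r = 9 (r = (-3)² = 9)
t(O, b) = -42 - 14*O/3 (t(O, b) = (⅓ - 5)*(O + 9) = -14*(9 + O)/3 = -42 - 14*O/3)
t(-2, (2 + 0) + 2) + 15*8 = (-42 - 14/3*(-2)) + 15*8 = (-42 + 28/3) + 120 = -98/3 + 120 = 262/3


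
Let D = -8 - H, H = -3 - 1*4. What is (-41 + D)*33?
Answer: -1386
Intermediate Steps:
H = -7 (H = -3 - 4 = -7)
D = -1 (D = -8 - 1*(-7) = -8 + 7 = -1)
(-41 + D)*33 = (-41 - 1)*33 = -42*33 = -1386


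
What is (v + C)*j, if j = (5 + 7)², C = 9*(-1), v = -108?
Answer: -16848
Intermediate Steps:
C = -9
j = 144 (j = 12² = 144)
(v + C)*j = (-108 - 9)*144 = -117*144 = -16848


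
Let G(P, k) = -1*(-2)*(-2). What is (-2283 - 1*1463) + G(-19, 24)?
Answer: -3750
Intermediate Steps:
G(P, k) = -4 (G(P, k) = 2*(-2) = -4)
(-2283 - 1*1463) + G(-19, 24) = (-2283 - 1*1463) - 4 = (-2283 - 1463) - 4 = -3746 - 4 = -3750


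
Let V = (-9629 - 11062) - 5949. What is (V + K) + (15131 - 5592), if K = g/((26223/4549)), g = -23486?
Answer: -555277337/26223 ≈ -21175.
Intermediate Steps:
V = -26640 (V = -20691 - 5949 = -26640)
K = -106837814/26223 (K = -23486/(26223/4549) = -23486/(26223*(1/4549)) = -23486/26223/4549 = -23486*4549/26223 = -106837814/26223 ≈ -4074.2)
(V + K) + (15131 - 5592) = (-26640 - 106837814/26223) + (15131 - 5592) = -805418534/26223 + 9539 = -555277337/26223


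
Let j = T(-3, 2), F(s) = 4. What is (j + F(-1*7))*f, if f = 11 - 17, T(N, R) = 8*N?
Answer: 120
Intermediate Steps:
j = -24 (j = 8*(-3) = -24)
f = -6
(j + F(-1*7))*f = (-24 + 4)*(-6) = -20*(-6) = 120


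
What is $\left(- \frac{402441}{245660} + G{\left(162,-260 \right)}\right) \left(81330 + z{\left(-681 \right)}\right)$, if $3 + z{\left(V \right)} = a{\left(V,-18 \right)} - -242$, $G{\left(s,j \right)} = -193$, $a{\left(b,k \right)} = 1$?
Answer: $- \frac{390025494897}{24566} \approx -1.5877 \cdot 10^{7}$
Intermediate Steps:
$z{\left(V \right)} = 240$ ($z{\left(V \right)} = -3 + \left(1 - -242\right) = -3 + \left(1 + 242\right) = -3 + 243 = 240$)
$\left(- \frac{402441}{245660} + G{\left(162,-260 \right)}\right) \left(81330 + z{\left(-681 \right)}\right) = \left(- \frac{402441}{245660} - 193\right) \left(81330 + 240\right) = \left(\left(-402441\right) \frac{1}{245660} - 193\right) 81570 = \left(- \frac{402441}{245660} - 193\right) 81570 = \left(- \frac{47814821}{245660}\right) 81570 = - \frac{390025494897}{24566}$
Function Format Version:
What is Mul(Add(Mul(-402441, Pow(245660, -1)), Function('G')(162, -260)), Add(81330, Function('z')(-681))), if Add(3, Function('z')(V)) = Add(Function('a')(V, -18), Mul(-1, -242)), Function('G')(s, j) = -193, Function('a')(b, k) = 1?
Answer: Rational(-390025494897, 24566) ≈ -1.5877e+7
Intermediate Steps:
Function('z')(V) = 240 (Function('z')(V) = Add(-3, Add(1, Mul(-1, -242))) = Add(-3, Add(1, 242)) = Add(-3, 243) = 240)
Mul(Add(Mul(-402441, Pow(245660, -1)), Function('G')(162, -260)), Add(81330, Function('z')(-681))) = Mul(Add(Mul(-402441, Pow(245660, -1)), -193), Add(81330, 240)) = Mul(Add(Mul(-402441, Rational(1, 245660)), -193), 81570) = Mul(Add(Rational(-402441, 245660), -193), 81570) = Mul(Rational(-47814821, 245660), 81570) = Rational(-390025494897, 24566)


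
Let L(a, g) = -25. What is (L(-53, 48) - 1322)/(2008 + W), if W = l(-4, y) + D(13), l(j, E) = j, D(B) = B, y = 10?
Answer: -1347/2017 ≈ -0.66782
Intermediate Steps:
W = 9 (W = -4 + 13 = 9)
(L(-53, 48) - 1322)/(2008 + W) = (-25 - 1322)/(2008 + 9) = -1347/2017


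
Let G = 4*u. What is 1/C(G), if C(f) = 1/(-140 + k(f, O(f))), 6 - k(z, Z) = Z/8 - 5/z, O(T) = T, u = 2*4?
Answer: -4411/32 ≈ -137.84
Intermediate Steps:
u = 8
k(z, Z) = 6 + 5/z - Z/8 (k(z, Z) = 6 - (Z/8 - 5/z) = 6 - (-5/z + Z/8) = 6 + (5/z - Z/8) = 6 + 5/z - Z/8)
G = 32 (G = 4*8 = 32)
C(f) = 1/(-134 + 5/f - f/8) (C(f) = 1/(-140 + (6 + 5/f - f/8)) = 1/(-134 + 5/f - f/8))
1/C(G) = 1/(-8*32/(-40 + 32*(1072 + 32))) = 1/(-8*32/(-40 + 32*1104)) = 1/(-8*32/(-40 + 35328)) = 1/(-8*32/35288) = 1/(-8*32*1/35288) = 1/(-32/4411) = -4411/32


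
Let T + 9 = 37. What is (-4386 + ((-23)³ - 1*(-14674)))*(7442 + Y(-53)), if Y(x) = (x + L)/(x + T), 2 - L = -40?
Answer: -349608619/25 ≈ -1.3984e+7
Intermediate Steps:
L = 42 (L = 2 - 1*(-40) = 2 + 40 = 42)
T = 28 (T = -9 + 37 = 28)
Y(x) = (42 + x)/(28 + x) (Y(x) = (x + 42)/(x + 28) = (42 + x)/(28 + x))
(-4386 + ((-23)³ - 1*(-14674)))*(7442 + Y(-53)) = (-4386 + ((-23)³ - 1*(-14674)))*(7442 + (42 - 53)/(28 - 53)) = (-4386 + (-12167 + 14674))*(7442 - 11/(-25)) = (-4386 + 2507)*(7442 - 1/25*(-11)) = -1879*(7442 + 11/25) = -1879*186061/25 = -349608619/25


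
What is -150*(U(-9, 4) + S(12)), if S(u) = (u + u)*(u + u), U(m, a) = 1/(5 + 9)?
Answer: -604875/7 ≈ -86411.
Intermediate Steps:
U(m, a) = 1/14
S(u) = 4*u**2 (S(u) = (2*u)*(2*u) = 4*u**2)
-150*(U(-9, 4) + S(12)) = -150*(1/14 + 4*12**2) = -150*(1/14 + 4*144) = -150*(1/14 + 576) = -150*8065/14 = -604875/7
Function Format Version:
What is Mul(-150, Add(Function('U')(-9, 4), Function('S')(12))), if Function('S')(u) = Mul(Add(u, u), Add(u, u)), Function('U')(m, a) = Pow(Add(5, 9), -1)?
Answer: Rational(-604875, 7) ≈ -86411.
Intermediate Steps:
Function('U')(m, a) = Rational(1, 14) (Function('U')(m, a) = Pow(14, -1) = Rational(1, 14))
Function('S')(u) = Mul(4, Pow(u, 2)) (Function('S')(u) = Mul(Mul(2, u), Mul(2, u)) = Mul(4, Pow(u, 2)))
Mul(-150, Add(Function('U')(-9, 4), Function('S')(12))) = Mul(-150, Add(Rational(1, 14), Mul(4, Pow(12, 2)))) = Mul(-150, Add(Rational(1, 14), Mul(4, 144))) = Mul(-150, Add(Rational(1, 14), 576)) = Mul(-150, Rational(8065, 14)) = Rational(-604875, 7)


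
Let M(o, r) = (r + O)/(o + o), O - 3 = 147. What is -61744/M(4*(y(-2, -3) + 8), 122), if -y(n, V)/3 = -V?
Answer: 1816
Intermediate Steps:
y(n, V) = 3*V (y(n, V) = -(-3)*V = 3*V)
O = 150 (O = 3 + 147 = 150)
M(o, r) = (150 + r)/(2*o) (M(o, r) = (r + 150)/(o + o) = (150 + r)/((2*o)) = (150 + r)*(1/(2*o)) = (150 + r)/(2*o))
-61744/M(4*(y(-2, -3) + 8), 122) = -61744*8*(3*(-3) + 8)/(150 + 122) = -61744/((½)*272/(4*(-9 + 8))) = -61744/((½)*272/(4*(-1))) = -61744/((½)*272/(-4)) = -61744/((½)*(-¼)*272) = -61744/(-34) = -61744*(-1/34) = 1816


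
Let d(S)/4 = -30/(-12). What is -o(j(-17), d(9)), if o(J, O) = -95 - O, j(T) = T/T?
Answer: 105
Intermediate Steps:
d(S) = 10 (d(S) = 4*(-30/(-12)) = 4*(-30*(-1/12)) = 4*(5/2) = 10)
j(T) = 1
-o(j(-17), d(9)) = -(-95 - 1*10) = -(-95 - 10) = -1*(-105) = 105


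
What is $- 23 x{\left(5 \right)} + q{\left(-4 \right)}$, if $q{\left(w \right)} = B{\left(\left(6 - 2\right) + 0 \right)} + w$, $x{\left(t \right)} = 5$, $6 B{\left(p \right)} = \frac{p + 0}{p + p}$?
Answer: $- \frac{1427}{12} \approx -118.92$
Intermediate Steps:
$B{\left(p \right)} = \frac{1}{12}$ ($B{\left(p \right)} = \frac{\left(p + 0\right) \frac{1}{p + p}}{6} = \frac{p \frac{1}{2 p}}{6} = \frac{1}{6} \cdot \frac{1}{2} = \frac{1}{12}$)
$q{\left(w \right)} = \frac{1}{12} + w$
$- 23 x{\left(5 \right)} + q{\left(-4 \right)} = \left(-23\right) 5 + \left(\frac{1}{12} - 4\right) = -115 - \frac{47}{12} = - \frac{1427}{12}$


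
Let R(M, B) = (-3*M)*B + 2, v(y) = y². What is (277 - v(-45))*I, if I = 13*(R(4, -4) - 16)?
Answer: -772616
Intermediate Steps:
R(M, B) = 2 - 3*B*M (R(M, B) = -3*B*M + 2 = 2 - 3*B*M)
I = 442 (I = 13*((2 - 3*(-4)*4) - 16) = 13*((2 + 48) - 16) = 13*(50 - 16) = 13*34 = 442)
(277 - v(-45))*I = (277 - 1*(-45)²)*442 = (277 - 1*2025)*442 = (277 - 2025)*442 = -1748*442 = -772616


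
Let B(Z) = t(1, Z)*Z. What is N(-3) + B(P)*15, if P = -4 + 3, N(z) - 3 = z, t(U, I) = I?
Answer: 15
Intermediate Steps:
N(z) = 3 + z
P = -1
B(Z) = Z² (B(Z) = Z*Z = Z²)
N(-3) + B(P)*15 = (3 - 3) + (-1)²*15 = 0 + 1*15 = 0 + 15 = 15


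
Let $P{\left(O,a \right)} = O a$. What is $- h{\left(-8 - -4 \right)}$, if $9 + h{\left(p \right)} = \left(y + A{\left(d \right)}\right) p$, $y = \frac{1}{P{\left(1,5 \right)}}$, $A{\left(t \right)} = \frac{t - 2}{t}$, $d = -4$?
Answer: $\frac{79}{5} \approx 15.8$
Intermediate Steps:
$A{\left(t \right)} = \frac{-2 + t}{t}$ ($A{\left(t \right)} = \frac{t - 2}{t} = \frac{-2 + t}{t}$)
$y = \frac{1}{5}$ ($y = \frac{1}{1 \cdot 5} = \frac{1}{5} \approx 0.2$)
$h{\left(p \right)} = -9 + \frac{17 p}{10}$ ($h{\left(p \right)} = -9 + \left(\frac{1}{5} + \frac{-2 - 4}{-4}\right) p = -9 + \left(\frac{1}{5} - - \frac{3}{2}\right) p = -9 + \left(\frac{1}{5} + \frac{3}{2}\right) p = -9 + \frac{17 p}{10}$)
$- h{\left(-8 - -4 \right)} = - (-9 + \frac{17 \left(-8 - -4\right)}{10}) = - (-9 + \frac{17 \left(-8 + 4\right)}{10}) = - (-9 + \frac{17}{10} \left(-4\right)) = - (-9 - \frac{34}{5}) = \left(-1\right) \left(- \frac{79}{5}\right) = \frac{79}{5}$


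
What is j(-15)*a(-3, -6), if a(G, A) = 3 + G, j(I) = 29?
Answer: 0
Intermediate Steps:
j(-15)*a(-3, -6) = 29*(3 - 3) = 29*0 = 0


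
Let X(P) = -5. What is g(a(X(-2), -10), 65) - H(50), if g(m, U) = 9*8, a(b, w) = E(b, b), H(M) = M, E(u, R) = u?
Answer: 22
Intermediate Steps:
a(b, w) = b
g(m, U) = 72
g(a(X(-2), -10), 65) - H(50) = 72 - 1*50 = 72 - 50 = 22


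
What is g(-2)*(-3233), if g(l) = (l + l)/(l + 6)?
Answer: 3233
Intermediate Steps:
g(l) = 2*l/(6 + l) (g(l) = (2*l)/(6 + l) = 2*l/(6 + l))
g(-2)*(-3233) = (2*(-2)/(6 - 2))*(-3233) = (2*(-2)/4)*(-3233) = (2*(-2)*(1/4))*(-3233) = -1*(-3233) = 3233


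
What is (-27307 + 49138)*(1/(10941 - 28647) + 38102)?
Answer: 4909311698047/5902 ≈ 8.3180e+8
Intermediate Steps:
(-27307 + 49138)*(1/(10941 - 28647) + 38102) = 21831*(1/(-17706) + 38102) = 21831*(-1/17706 + 38102) = 21831*(674634011/17706) = 4909311698047/5902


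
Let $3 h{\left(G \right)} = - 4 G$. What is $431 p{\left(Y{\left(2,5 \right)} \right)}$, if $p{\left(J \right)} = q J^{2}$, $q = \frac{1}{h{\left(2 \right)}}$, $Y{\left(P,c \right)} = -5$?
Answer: $- \frac{32325}{8} \approx -4040.6$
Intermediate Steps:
$h{\left(G \right)} = - \frac{4 G}{3}$ ($h{\left(G \right)} = \frac{\left(-4\right) G}{3} = - \frac{4 G}{3}$)
$q = - \frac{3}{8}$ ($q = \frac{1}{\left(- \frac{4}{3}\right) 2} = \frac{1}{- \frac{8}{3}} = - \frac{3}{8} \approx -0.375$)
$p{\left(J \right)} = - \frac{3 J^{2}}{8}$
$431 p{\left(Y{\left(2,5 \right)} \right)} = 431 \left(- \frac{3 \left(-5\right)^{2}}{8}\right) = 431 \left(\left(- \frac{3}{8}\right) 25\right) = 431 \left(- \frac{75}{8}\right) = - \frac{32325}{8}$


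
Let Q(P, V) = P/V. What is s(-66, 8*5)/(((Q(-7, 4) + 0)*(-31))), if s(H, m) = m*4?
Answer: 640/217 ≈ 2.9493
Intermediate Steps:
s(H, m) = 4*m
s(-66, 8*5)/(((Q(-7, 4) + 0)*(-31))) = (4*(8*5))/(((-7/4 + 0)*(-31))) = (4*40)/(((-7*¼ + 0)*(-31))) = 160/(((-7/4 + 0)*(-31))) = 160/((-7/4*(-31))) = 160/(217/4) = 160*(4/217) = 640/217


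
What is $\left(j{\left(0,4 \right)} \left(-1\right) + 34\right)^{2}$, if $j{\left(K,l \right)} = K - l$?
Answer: $1444$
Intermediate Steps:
$\left(j{\left(0,4 \right)} \left(-1\right) + 34\right)^{2} = \left(\left(0 - 4\right) \left(-1\right) + 34\right)^{2} = \left(\left(-4\right) \left(-1\right) + 34\right)^{2} = \left(4 + 34\right)^{2} = 38^{2} = 1444$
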